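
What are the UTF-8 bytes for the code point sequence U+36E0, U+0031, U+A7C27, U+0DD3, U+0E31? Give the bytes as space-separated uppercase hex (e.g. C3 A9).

E3 9B A0 31 F2 A7 B0 A7 E0 B7 93 E0 B8 B1

U+36E0: 3-byte form → E3 9B A0.
U+0031: 1-byte form → 31.
U+A7C27: 4-byte form → F2 A7 B0 A7.
U+0DD3: 3-byte form → E0 B7 93.
U+0E31: 3-byte form → E0 B8 B1.
Concatenated (14 bytes): E3 9B A0 31 F2 A7 B0 A7 E0 B7 93 E0 B8 B1.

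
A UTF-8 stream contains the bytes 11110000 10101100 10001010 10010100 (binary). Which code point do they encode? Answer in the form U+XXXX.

Leading byte 0xF0 = 11110000 matches 11110xxx → 4-byte sequence.
Byte 1: 0xF0 = 11110000, payload 000 (3 bits).
Byte 2: 0xAC = 10101100 (10xxxxxx ✓), payload 101100.
Byte 3: 0x8A = 10001010 (10xxxxxx ✓), payload 001010.
Byte 4: 0x94 = 10010100 (10xxxxxx ✓), payload 010100.
Concatenate: 000101100001010010100 = 0x2C294 (21 bits → U+2C294).

U+2C294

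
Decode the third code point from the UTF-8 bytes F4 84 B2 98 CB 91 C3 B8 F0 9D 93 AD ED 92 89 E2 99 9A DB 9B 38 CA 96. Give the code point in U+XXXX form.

Offset 0: leading byte 0xF4 = 11110100 → 4-byte char #1 = F4 84 B2 98.
Offset 4: leading byte 0xCB = 11001011 → 2-byte char #2 = CB 91.
Offset 6: leading byte 0xC3 = 11000011 → 2-byte char #3 = C3 B8.
Leading byte 0xC3 = 11000011 matches 110xxxxx → 2-byte sequence.
Byte 1: 0xC3 = 11000011, payload 00011 (5 bits).
Byte 2: 0xB8 = 10111000 (10xxxxxx ✓), payload 111000.
Concatenate: 00011111000 = 0xF8 (11 bits → U+00F8).

U+00F8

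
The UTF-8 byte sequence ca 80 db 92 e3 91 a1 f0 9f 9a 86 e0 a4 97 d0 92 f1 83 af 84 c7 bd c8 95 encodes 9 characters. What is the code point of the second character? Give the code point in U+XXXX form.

Offset 0: leading byte 0xCA = 11001010 → 2-byte char #1 = CA 80.
Offset 2: leading byte 0xDB = 11011011 → 2-byte char #2 = DB 92.
Leading byte 0xDB = 11011011 matches 110xxxxx → 2-byte sequence.
Byte 1: 0xDB = 11011011, payload 11011 (5 bits).
Byte 2: 0x92 = 10010010 (10xxxxxx ✓), payload 010010.
Concatenate: 11011010010 = 0x6D2 (11 bits → U+06D2).

U+06D2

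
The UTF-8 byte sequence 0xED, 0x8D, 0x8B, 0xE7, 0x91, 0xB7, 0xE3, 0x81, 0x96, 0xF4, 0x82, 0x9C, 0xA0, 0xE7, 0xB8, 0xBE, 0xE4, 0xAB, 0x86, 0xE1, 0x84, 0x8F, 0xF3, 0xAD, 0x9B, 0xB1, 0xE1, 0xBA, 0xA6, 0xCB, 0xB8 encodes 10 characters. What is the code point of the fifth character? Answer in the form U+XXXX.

U+7E3E

Offset 0: leading byte 0xED = 11101101 → 3-byte char #1 = ED 8D 8B.
Offset 3: leading byte 0xE7 = 11100111 → 3-byte char #2 = E7 91 B7.
Offset 6: leading byte 0xE3 = 11100011 → 3-byte char #3 = E3 81 96.
Offset 9: leading byte 0xF4 = 11110100 → 4-byte char #4 = F4 82 9C A0.
Offset 13: leading byte 0xE7 = 11100111 → 3-byte char #5 = E7 B8 BE.
Leading byte 0xE7 = 11100111 matches 1110xxxx → 3-byte sequence.
Byte 1: 0xE7 = 11100111, payload 0111 (4 bits).
Byte 2: 0xB8 = 10111000 (10xxxxxx ✓), payload 111000.
Byte 3: 0xBE = 10111110 (10xxxxxx ✓), payload 111110.
Concatenate: 0111111000111110 = 0x7E3E (16 bits → U+7E3E).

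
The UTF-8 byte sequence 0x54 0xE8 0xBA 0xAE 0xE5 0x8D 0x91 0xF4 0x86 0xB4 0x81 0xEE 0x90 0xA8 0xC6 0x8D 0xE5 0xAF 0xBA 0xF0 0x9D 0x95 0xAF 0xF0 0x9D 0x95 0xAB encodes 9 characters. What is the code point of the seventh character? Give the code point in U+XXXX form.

U+5BFA

Offset 0: leading byte 0x54 = 01010100 → 1-byte char #1 = 54.
Offset 1: leading byte 0xE8 = 11101000 → 3-byte char #2 = E8 BA AE.
Offset 4: leading byte 0xE5 = 11100101 → 3-byte char #3 = E5 8D 91.
Offset 7: leading byte 0xF4 = 11110100 → 4-byte char #4 = F4 86 B4 81.
Offset 11: leading byte 0xEE = 11101110 → 3-byte char #5 = EE 90 A8.
Offset 14: leading byte 0xC6 = 11000110 → 2-byte char #6 = C6 8D.
Offset 16: leading byte 0xE5 = 11100101 → 3-byte char #7 = E5 AF BA.
Leading byte 0xE5 = 11100101 matches 1110xxxx → 3-byte sequence.
Byte 1: 0xE5 = 11100101, payload 0101 (4 bits).
Byte 2: 0xAF = 10101111 (10xxxxxx ✓), payload 101111.
Byte 3: 0xBA = 10111010 (10xxxxxx ✓), payload 111010.
Concatenate: 0101101111111010 = 0x5BFA (16 bits → U+5BFA).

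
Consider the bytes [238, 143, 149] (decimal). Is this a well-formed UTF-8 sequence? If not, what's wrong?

valid

Leading byte 0xEE = 11101110 → 3-byte form.
Continuation bytes 0x8F=10001111, 0x95=10010101 all match 10xxxxxx.
Decoded value 0xE3D5 is ≥ 0x800 (shortest form) and not a surrogate.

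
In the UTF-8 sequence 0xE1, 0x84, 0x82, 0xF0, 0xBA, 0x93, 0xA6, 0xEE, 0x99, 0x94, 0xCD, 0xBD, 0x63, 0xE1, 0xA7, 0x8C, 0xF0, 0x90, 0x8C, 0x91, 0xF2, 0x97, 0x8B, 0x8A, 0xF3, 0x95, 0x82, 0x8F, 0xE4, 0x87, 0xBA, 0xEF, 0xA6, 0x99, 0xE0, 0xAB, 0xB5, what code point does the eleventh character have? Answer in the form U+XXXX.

U+F999

Offset 0: leading byte 0xE1 = 11100001 → 3-byte char #1 = E1 84 82.
Offset 3: leading byte 0xF0 = 11110000 → 4-byte char #2 = F0 BA 93 A6.
Offset 7: leading byte 0xEE = 11101110 → 3-byte char #3 = EE 99 94.
Offset 10: leading byte 0xCD = 11001101 → 2-byte char #4 = CD BD.
Offset 12: leading byte 0x63 = 01100011 → 1-byte char #5 = 63.
Offset 13: leading byte 0xE1 = 11100001 → 3-byte char #6 = E1 A7 8C.
Offset 16: leading byte 0xF0 = 11110000 → 4-byte char #7 = F0 90 8C 91.
Offset 20: leading byte 0xF2 = 11110010 → 4-byte char #8 = F2 97 8B 8A.
Offset 24: leading byte 0xF3 = 11110011 → 4-byte char #9 = F3 95 82 8F.
Offset 28: leading byte 0xE4 = 11100100 → 3-byte char #10 = E4 87 BA.
Offset 31: leading byte 0xEF = 11101111 → 3-byte char #11 = EF A6 99.
Leading byte 0xEF = 11101111 matches 1110xxxx → 3-byte sequence.
Byte 1: 0xEF = 11101111, payload 1111 (4 bits).
Byte 2: 0xA6 = 10100110 (10xxxxxx ✓), payload 100110.
Byte 3: 0x99 = 10011001 (10xxxxxx ✓), payload 011001.
Concatenate: 1111100110011001 = 0xF999 (16 bits → U+F999).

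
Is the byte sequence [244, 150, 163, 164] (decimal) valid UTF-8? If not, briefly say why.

invalid (encodes a value above U+10FFFF)

Leading byte 0xF4 = 11110100 → 4-byte form.
Payload = 0x1168E4, which exceeds U+10FFFF, the maximum Unicode code point. (Leading bytes F5–FF, or F4 followed by ≥ 0x90, are invalid.)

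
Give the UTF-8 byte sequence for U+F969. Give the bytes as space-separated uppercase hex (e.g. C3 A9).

EF A5 A9

U+F969 = 0xF969 = 63849 decimal. In range U+0800–U+FFFF → 3-byte form: 1110xxxx 10xxxxxx 10xxxxxx.
Binary (16 bits): 1111100101101001.
Split 4+6+6: 1111 | 100101 | 101001.
Byte 1: 11101111 = 0xEF.
Byte 2: 10100101 = 0xA5.
Byte 3: 10101001 = 0xA9.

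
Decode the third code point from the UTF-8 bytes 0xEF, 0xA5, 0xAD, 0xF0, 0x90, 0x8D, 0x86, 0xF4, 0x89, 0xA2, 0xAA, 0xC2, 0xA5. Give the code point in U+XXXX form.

Offset 0: leading byte 0xEF = 11101111 → 3-byte char #1 = EF A5 AD.
Offset 3: leading byte 0xF0 = 11110000 → 4-byte char #2 = F0 90 8D 86.
Offset 7: leading byte 0xF4 = 11110100 → 4-byte char #3 = F4 89 A2 AA.
Leading byte 0xF4 = 11110100 matches 11110xxx → 4-byte sequence.
Byte 1: 0xF4 = 11110100, payload 100 (3 bits).
Byte 2: 0x89 = 10001001 (10xxxxxx ✓), payload 001001.
Byte 3: 0xA2 = 10100010 (10xxxxxx ✓), payload 100010.
Byte 4: 0xAA = 10101010 (10xxxxxx ✓), payload 101010.
Concatenate: 100001001100010101010 = 0x1098AA (21 bits → U+1098AA).

U+1098AA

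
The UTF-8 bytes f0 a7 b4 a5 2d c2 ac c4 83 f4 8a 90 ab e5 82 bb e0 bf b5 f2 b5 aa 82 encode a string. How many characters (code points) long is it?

Byte at offset 0: 0xF0 = 11110000 → 4-byte char (#1). Advance 4.
Byte at offset 4: 0x2D = 00101101 → 1-byte char (#2). Advance 1.
Byte at offset 5: 0xC2 = 11000010 → 2-byte char (#3). Advance 2.
Byte at offset 7: 0xC4 = 11000100 → 2-byte char (#4). Advance 2.
Byte at offset 9: 0xF4 = 11110100 → 4-byte char (#5). Advance 4.
Byte at offset 13: 0xE5 = 11100101 → 3-byte char (#6). Advance 3.
Byte at offset 16: 0xE0 = 11100000 → 3-byte char (#7). Advance 3.
Byte at offset 19: 0xF2 = 11110010 → 4-byte char (#8). Advance 4.
Reached end at offset 23 after 8 code points.

8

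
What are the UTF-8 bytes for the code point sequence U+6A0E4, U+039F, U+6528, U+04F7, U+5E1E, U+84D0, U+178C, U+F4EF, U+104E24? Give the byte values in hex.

U+6A0E4: 4-byte form → F1 AA 83 A4.
U+039F: 2-byte form → CE 9F.
U+6528: 3-byte form → E6 94 A8.
U+04F7: 2-byte form → D3 B7.
U+5E1E: 3-byte form → E5 B8 9E.
U+84D0: 3-byte form → E8 93 90.
U+178C: 3-byte form → E1 9E 8C.
U+F4EF: 3-byte form → EF 93 AF.
U+104E24: 4-byte form → F4 84 B8 A4.
Concatenated (27 bytes): F1 AA 83 A4 CE 9F E6 94 A8 D3 B7 E5 B8 9E E8 93 90 E1 9E 8C EF 93 AF F4 84 B8 A4.

F1 AA 83 A4 CE 9F E6 94 A8 D3 B7 E5 B8 9E E8 93 90 E1 9E 8C EF 93 AF F4 84 B8 A4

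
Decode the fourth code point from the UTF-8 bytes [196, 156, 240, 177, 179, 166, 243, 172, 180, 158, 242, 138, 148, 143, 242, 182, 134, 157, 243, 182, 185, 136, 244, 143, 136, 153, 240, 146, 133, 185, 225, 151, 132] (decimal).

U+8A50F

Offset 0: leading byte 0xC4 = 11000100 → 2-byte char #1 = C4 9C.
Offset 2: leading byte 0xF0 = 11110000 → 4-byte char #2 = F0 B1 B3 A6.
Offset 6: leading byte 0xF3 = 11110011 → 4-byte char #3 = F3 AC B4 9E.
Offset 10: leading byte 0xF2 = 11110010 → 4-byte char #4 = F2 8A 94 8F.
Leading byte 0xF2 = 11110010 matches 11110xxx → 4-byte sequence.
Byte 1: 0xF2 = 11110010, payload 010 (3 bits).
Byte 2: 0x8A = 10001010 (10xxxxxx ✓), payload 001010.
Byte 3: 0x94 = 10010100 (10xxxxxx ✓), payload 010100.
Byte 4: 0x8F = 10001111 (10xxxxxx ✓), payload 001111.
Concatenate: 010001010010100001111 = 0x8A50F (21 bits → U+8A50F).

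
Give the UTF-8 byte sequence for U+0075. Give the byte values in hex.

75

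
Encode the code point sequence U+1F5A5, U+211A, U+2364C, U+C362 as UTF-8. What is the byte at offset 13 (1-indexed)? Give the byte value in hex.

0x8D

1-indexed offset 13 is 0-indexed offset 12.
U+1F5A5 → 4-byte form F0 9F 96 A5 at offsets 0–3.
U+211A → 3-byte form E2 84 9A at offsets 4–6.
U+2364C → 4-byte form F0 A3 99 8C at offsets 7–10.
U+C362 → 3-byte form EC 8D A2 at offsets 11–13.
Offset 12 falls in char 4's range; it's byte 2 of EC 8D A2 = 0x8D.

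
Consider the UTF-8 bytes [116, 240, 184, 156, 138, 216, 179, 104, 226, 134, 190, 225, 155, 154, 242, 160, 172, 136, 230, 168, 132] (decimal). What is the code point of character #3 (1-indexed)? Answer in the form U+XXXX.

U+0633

Offset 0: leading byte 0x74 = 01110100 → 1-byte char #1 = 74.
Offset 1: leading byte 0xF0 = 11110000 → 4-byte char #2 = F0 B8 9C 8A.
Offset 5: leading byte 0xD8 = 11011000 → 2-byte char #3 = D8 B3.
Leading byte 0xD8 = 11011000 matches 110xxxxx → 2-byte sequence.
Byte 1: 0xD8 = 11011000, payload 11000 (5 bits).
Byte 2: 0xB3 = 10110011 (10xxxxxx ✓), payload 110011.
Concatenate: 11000110011 = 0x633 (11 bits → U+0633).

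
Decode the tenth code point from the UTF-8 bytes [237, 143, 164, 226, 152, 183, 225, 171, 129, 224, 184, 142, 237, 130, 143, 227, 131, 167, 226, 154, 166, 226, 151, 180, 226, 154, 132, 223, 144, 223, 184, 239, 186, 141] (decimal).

U+07D0

Offset 0: leading byte 0xED = 11101101 → 3-byte char #1 = ED 8F A4.
Offset 3: leading byte 0xE2 = 11100010 → 3-byte char #2 = E2 98 B7.
Offset 6: leading byte 0xE1 = 11100001 → 3-byte char #3 = E1 AB 81.
Offset 9: leading byte 0xE0 = 11100000 → 3-byte char #4 = E0 B8 8E.
Offset 12: leading byte 0xED = 11101101 → 3-byte char #5 = ED 82 8F.
Offset 15: leading byte 0xE3 = 11100011 → 3-byte char #6 = E3 83 A7.
Offset 18: leading byte 0xE2 = 11100010 → 3-byte char #7 = E2 9A A6.
Offset 21: leading byte 0xE2 = 11100010 → 3-byte char #8 = E2 97 B4.
Offset 24: leading byte 0xE2 = 11100010 → 3-byte char #9 = E2 9A 84.
Offset 27: leading byte 0xDF = 11011111 → 2-byte char #10 = DF 90.
Leading byte 0xDF = 11011111 matches 110xxxxx → 2-byte sequence.
Byte 1: 0xDF = 11011111, payload 11111 (5 bits).
Byte 2: 0x90 = 10010000 (10xxxxxx ✓), payload 010000.
Concatenate: 11111010000 = 0x7D0 (11 bits → U+07D0).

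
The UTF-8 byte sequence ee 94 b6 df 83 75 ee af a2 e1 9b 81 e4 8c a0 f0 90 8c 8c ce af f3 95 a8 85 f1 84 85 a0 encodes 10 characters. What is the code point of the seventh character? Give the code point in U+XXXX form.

U+1030C

Offset 0: leading byte 0xEE = 11101110 → 3-byte char #1 = EE 94 B6.
Offset 3: leading byte 0xDF = 11011111 → 2-byte char #2 = DF 83.
Offset 5: leading byte 0x75 = 01110101 → 1-byte char #3 = 75.
Offset 6: leading byte 0xEE = 11101110 → 3-byte char #4 = EE AF A2.
Offset 9: leading byte 0xE1 = 11100001 → 3-byte char #5 = E1 9B 81.
Offset 12: leading byte 0xE4 = 11100100 → 3-byte char #6 = E4 8C A0.
Offset 15: leading byte 0xF0 = 11110000 → 4-byte char #7 = F0 90 8C 8C.
Leading byte 0xF0 = 11110000 matches 11110xxx → 4-byte sequence.
Byte 1: 0xF0 = 11110000, payload 000 (3 bits).
Byte 2: 0x90 = 10010000 (10xxxxxx ✓), payload 010000.
Byte 3: 0x8C = 10001100 (10xxxxxx ✓), payload 001100.
Byte 4: 0x8C = 10001100 (10xxxxxx ✓), payload 001100.
Concatenate: 000010000001100001100 = 0x1030C (21 bits → U+1030C).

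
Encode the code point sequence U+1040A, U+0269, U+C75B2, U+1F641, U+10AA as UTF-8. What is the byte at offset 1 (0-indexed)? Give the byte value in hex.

U+1040A → 4-byte form F0 90 90 8A at offsets 0–3.
Offset 1 falls in char 1's range; it's byte 2 of F0 90 90 8A = 0x90.

0x90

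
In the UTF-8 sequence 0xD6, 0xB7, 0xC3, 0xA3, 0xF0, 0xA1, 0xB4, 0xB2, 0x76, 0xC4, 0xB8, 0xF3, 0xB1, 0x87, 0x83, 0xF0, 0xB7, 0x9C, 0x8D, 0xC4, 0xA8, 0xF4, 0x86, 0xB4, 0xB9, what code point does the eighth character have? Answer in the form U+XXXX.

U+0128

Offset 0: leading byte 0xD6 = 11010110 → 2-byte char #1 = D6 B7.
Offset 2: leading byte 0xC3 = 11000011 → 2-byte char #2 = C3 A3.
Offset 4: leading byte 0xF0 = 11110000 → 4-byte char #3 = F0 A1 B4 B2.
Offset 8: leading byte 0x76 = 01110110 → 1-byte char #4 = 76.
Offset 9: leading byte 0xC4 = 11000100 → 2-byte char #5 = C4 B8.
Offset 11: leading byte 0xF3 = 11110011 → 4-byte char #6 = F3 B1 87 83.
Offset 15: leading byte 0xF0 = 11110000 → 4-byte char #7 = F0 B7 9C 8D.
Offset 19: leading byte 0xC4 = 11000100 → 2-byte char #8 = C4 A8.
Leading byte 0xC4 = 11000100 matches 110xxxxx → 2-byte sequence.
Byte 1: 0xC4 = 11000100, payload 00100 (5 bits).
Byte 2: 0xA8 = 10101000 (10xxxxxx ✓), payload 101000.
Concatenate: 00100101000 = 0x128 (11 bits → U+0128).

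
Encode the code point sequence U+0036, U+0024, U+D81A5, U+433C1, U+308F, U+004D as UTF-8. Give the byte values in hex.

U+0036: 1-byte form → 36.
U+0024: 1-byte form → 24.
U+D81A5: 4-byte form → F3 98 86 A5.
U+433C1: 4-byte form → F1 83 8F 81.
U+308F: 3-byte form → E3 82 8F.
U+004D: 1-byte form → 4D.
Concatenated (14 bytes): 36 24 F3 98 86 A5 F1 83 8F 81 E3 82 8F 4D.

36 24 F3 98 86 A5 F1 83 8F 81 E3 82 8F 4D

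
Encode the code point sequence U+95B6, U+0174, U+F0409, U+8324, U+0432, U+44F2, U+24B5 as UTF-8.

U+95B6: 3-byte form → E9 96 B6.
U+0174: 2-byte form → C5 B4.
U+F0409: 4-byte form → F3 B0 90 89.
U+8324: 3-byte form → E8 8C A4.
U+0432: 2-byte form → D0 B2.
U+44F2: 3-byte form → E4 93 B2.
U+24B5: 3-byte form → E2 92 B5.
Concatenated (20 bytes): E9 96 B6 C5 B4 F3 B0 90 89 E8 8C A4 D0 B2 E4 93 B2 E2 92 B5.

E9 96 B6 C5 B4 F3 B0 90 89 E8 8C A4 D0 B2 E4 93 B2 E2 92 B5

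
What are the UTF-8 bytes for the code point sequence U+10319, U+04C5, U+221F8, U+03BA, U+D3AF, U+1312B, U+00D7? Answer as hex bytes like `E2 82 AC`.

F0 90 8C 99 D3 85 F0 A2 87 B8 CE BA ED 8E AF F0 93 84 AB C3 97

U+10319: 4-byte form → F0 90 8C 99.
U+04C5: 2-byte form → D3 85.
U+221F8: 4-byte form → F0 A2 87 B8.
U+03BA: 2-byte form → CE BA.
U+D3AF: 3-byte form → ED 8E AF.
U+1312B: 4-byte form → F0 93 84 AB.
U+00D7: 2-byte form → C3 97.
Concatenated (21 bytes): F0 90 8C 99 D3 85 F0 A2 87 B8 CE BA ED 8E AF F0 93 84 AB C3 97.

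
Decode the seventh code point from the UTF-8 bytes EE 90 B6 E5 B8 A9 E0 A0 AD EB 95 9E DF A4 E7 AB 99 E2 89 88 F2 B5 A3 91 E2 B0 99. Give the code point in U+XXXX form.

U+2248

Offset 0: leading byte 0xEE = 11101110 → 3-byte char #1 = EE 90 B6.
Offset 3: leading byte 0xE5 = 11100101 → 3-byte char #2 = E5 B8 A9.
Offset 6: leading byte 0xE0 = 11100000 → 3-byte char #3 = E0 A0 AD.
Offset 9: leading byte 0xEB = 11101011 → 3-byte char #4 = EB 95 9E.
Offset 12: leading byte 0xDF = 11011111 → 2-byte char #5 = DF A4.
Offset 14: leading byte 0xE7 = 11100111 → 3-byte char #6 = E7 AB 99.
Offset 17: leading byte 0xE2 = 11100010 → 3-byte char #7 = E2 89 88.
Leading byte 0xE2 = 11100010 matches 1110xxxx → 3-byte sequence.
Byte 1: 0xE2 = 11100010, payload 0010 (4 bits).
Byte 2: 0x89 = 10001001 (10xxxxxx ✓), payload 001001.
Byte 3: 0x88 = 10001000 (10xxxxxx ✓), payload 001000.
Concatenate: 0010001001001000 = 0x2248 (16 bits → U+2248).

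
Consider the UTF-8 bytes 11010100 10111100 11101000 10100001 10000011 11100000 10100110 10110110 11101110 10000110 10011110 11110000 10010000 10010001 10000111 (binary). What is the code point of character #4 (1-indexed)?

Offset 0: leading byte 0xD4 = 11010100 → 2-byte char #1 = D4 BC.
Offset 2: leading byte 0xE8 = 11101000 → 3-byte char #2 = E8 A1 83.
Offset 5: leading byte 0xE0 = 11100000 → 3-byte char #3 = E0 A6 B6.
Offset 8: leading byte 0xEE = 11101110 → 3-byte char #4 = EE 86 9E.
Leading byte 0xEE = 11101110 matches 1110xxxx → 3-byte sequence.
Byte 1: 0xEE = 11101110, payload 1110 (4 bits).
Byte 2: 0x86 = 10000110 (10xxxxxx ✓), payload 000110.
Byte 3: 0x9E = 10011110 (10xxxxxx ✓), payload 011110.
Concatenate: 1110000110011110 = 0xE19E (16 bits → U+E19E).

U+E19E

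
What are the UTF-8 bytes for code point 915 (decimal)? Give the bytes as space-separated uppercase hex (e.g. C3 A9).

U+0393 = 0x393 = 915 decimal. In range U+0080–U+07FF → 2-byte form: 110xxxxx 10xxxxxx.
Binary (11 bits): 01110010011.
Split 5+6: 01110 | 010011.
Byte 1: 11001110 = 0xCE.
Byte 2: 10010011 = 0x93.

CE 93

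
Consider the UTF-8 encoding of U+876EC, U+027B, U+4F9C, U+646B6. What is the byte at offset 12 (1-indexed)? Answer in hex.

0x9A

1-indexed offset 12 is 0-indexed offset 11.
U+876EC → 4-byte form F2 87 9B AC at offsets 0–3.
U+027B → 2-byte form C9 BB at offsets 4–5.
U+4F9C → 3-byte form E4 BE 9C at offsets 6–8.
U+646B6 → 4-byte form F1 A4 9A B6 at offsets 9–12.
Offset 11 falls in char 4's range; it's byte 3 of F1 A4 9A B6 = 0x9A.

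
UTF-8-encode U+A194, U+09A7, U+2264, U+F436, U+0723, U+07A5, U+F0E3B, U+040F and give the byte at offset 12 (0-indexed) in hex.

0xDC

U+A194 → 3-byte form EA 86 94 at offsets 0–2.
U+09A7 → 3-byte form E0 A6 A7 at offsets 3–5.
U+2264 → 3-byte form E2 89 A4 at offsets 6–8.
U+F436 → 3-byte form EF 90 B6 at offsets 9–11.
U+0723 → 2-byte form DC A3 at offsets 12–13.
Offset 12 falls in char 5's range; it's byte 1 of DC A3 = 0xDC.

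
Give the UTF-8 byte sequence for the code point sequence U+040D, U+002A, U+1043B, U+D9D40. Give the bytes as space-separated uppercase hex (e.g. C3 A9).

U+040D: 2-byte form → D0 8D.
U+002A: 1-byte form → 2A.
U+1043B: 4-byte form → F0 90 90 BB.
U+D9D40: 4-byte form → F3 99 B5 80.
Concatenated (11 bytes): D0 8D 2A F0 90 90 BB F3 99 B5 80.

D0 8D 2A F0 90 90 BB F3 99 B5 80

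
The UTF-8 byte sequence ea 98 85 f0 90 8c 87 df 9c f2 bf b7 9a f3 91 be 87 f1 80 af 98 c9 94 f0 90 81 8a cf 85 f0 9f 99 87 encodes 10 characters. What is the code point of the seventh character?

Offset 0: leading byte 0xEA = 11101010 → 3-byte char #1 = EA 98 85.
Offset 3: leading byte 0xF0 = 11110000 → 4-byte char #2 = F0 90 8C 87.
Offset 7: leading byte 0xDF = 11011111 → 2-byte char #3 = DF 9C.
Offset 9: leading byte 0xF2 = 11110010 → 4-byte char #4 = F2 BF B7 9A.
Offset 13: leading byte 0xF3 = 11110011 → 4-byte char #5 = F3 91 BE 87.
Offset 17: leading byte 0xF1 = 11110001 → 4-byte char #6 = F1 80 AF 98.
Offset 21: leading byte 0xC9 = 11001001 → 2-byte char #7 = C9 94.
Leading byte 0xC9 = 11001001 matches 110xxxxx → 2-byte sequence.
Byte 1: 0xC9 = 11001001, payload 01001 (5 bits).
Byte 2: 0x94 = 10010100 (10xxxxxx ✓), payload 010100.
Concatenate: 01001010100 = 0x254 (11 bits → U+0254).

U+0254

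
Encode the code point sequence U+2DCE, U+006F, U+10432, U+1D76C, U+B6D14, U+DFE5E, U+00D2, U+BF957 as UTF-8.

U+2DCE: 3-byte form → E2 B7 8E.
U+006F: 1-byte form → 6F.
U+10432: 4-byte form → F0 90 90 B2.
U+1D76C: 4-byte form → F0 9D 9D AC.
U+B6D14: 4-byte form → F2 B6 B4 94.
U+DFE5E: 4-byte form → F3 9F B9 9E.
U+00D2: 2-byte form → C3 92.
U+BF957: 4-byte form → F2 BF A5 97.
Concatenated (26 bytes): E2 B7 8E 6F F0 90 90 B2 F0 9D 9D AC F2 B6 B4 94 F3 9F B9 9E C3 92 F2 BF A5 97.

E2 B7 8E 6F F0 90 90 B2 F0 9D 9D AC F2 B6 B4 94 F3 9F B9 9E C3 92 F2 BF A5 97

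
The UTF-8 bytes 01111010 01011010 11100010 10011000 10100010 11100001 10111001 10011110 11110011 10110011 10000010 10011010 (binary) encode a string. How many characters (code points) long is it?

Byte at offset 0: 0x7A = 01111010 → 1-byte char (#1). Advance 1.
Byte at offset 1: 0x5A = 01011010 → 1-byte char (#2). Advance 1.
Byte at offset 2: 0xE2 = 11100010 → 3-byte char (#3). Advance 3.
Byte at offset 5: 0xE1 = 11100001 → 3-byte char (#4). Advance 3.
Byte at offset 8: 0xF3 = 11110011 → 4-byte char (#5). Advance 4.
Reached end at offset 12 after 5 code points.

5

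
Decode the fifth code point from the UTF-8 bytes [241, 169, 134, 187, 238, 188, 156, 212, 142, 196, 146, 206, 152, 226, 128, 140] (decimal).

U+0398

Offset 0: leading byte 0xF1 = 11110001 → 4-byte char #1 = F1 A9 86 BB.
Offset 4: leading byte 0xEE = 11101110 → 3-byte char #2 = EE BC 9C.
Offset 7: leading byte 0xD4 = 11010100 → 2-byte char #3 = D4 8E.
Offset 9: leading byte 0xC4 = 11000100 → 2-byte char #4 = C4 92.
Offset 11: leading byte 0xCE = 11001110 → 2-byte char #5 = CE 98.
Leading byte 0xCE = 11001110 matches 110xxxxx → 2-byte sequence.
Byte 1: 0xCE = 11001110, payload 01110 (5 bits).
Byte 2: 0x98 = 10011000 (10xxxxxx ✓), payload 011000.
Concatenate: 01110011000 = 0x398 (11 bits → U+0398).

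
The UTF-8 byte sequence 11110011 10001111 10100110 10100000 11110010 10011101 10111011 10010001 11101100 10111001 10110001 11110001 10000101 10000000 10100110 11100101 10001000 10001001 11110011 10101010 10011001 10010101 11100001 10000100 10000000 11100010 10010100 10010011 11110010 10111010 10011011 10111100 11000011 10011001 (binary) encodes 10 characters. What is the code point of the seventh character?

U+1100

Offset 0: leading byte 0xF3 = 11110011 → 4-byte char #1 = F3 8F A6 A0.
Offset 4: leading byte 0xF2 = 11110010 → 4-byte char #2 = F2 9D BB 91.
Offset 8: leading byte 0xEC = 11101100 → 3-byte char #3 = EC B9 B1.
Offset 11: leading byte 0xF1 = 11110001 → 4-byte char #4 = F1 85 80 A6.
Offset 15: leading byte 0xE5 = 11100101 → 3-byte char #5 = E5 88 89.
Offset 18: leading byte 0xF3 = 11110011 → 4-byte char #6 = F3 AA 99 95.
Offset 22: leading byte 0xE1 = 11100001 → 3-byte char #7 = E1 84 80.
Leading byte 0xE1 = 11100001 matches 1110xxxx → 3-byte sequence.
Byte 1: 0xE1 = 11100001, payload 0001 (4 bits).
Byte 2: 0x84 = 10000100 (10xxxxxx ✓), payload 000100.
Byte 3: 0x80 = 10000000 (10xxxxxx ✓), payload 000000.
Concatenate: 0001000100000000 = 0x1100 (16 bits → U+1100).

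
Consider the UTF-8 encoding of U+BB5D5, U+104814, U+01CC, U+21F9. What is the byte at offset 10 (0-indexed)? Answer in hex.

U+BB5D5 → 4-byte form F2 BB 97 95 at offsets 0–3.
U+104814 → 4-byte form F4 84 A0 94 at offsets 4–7.
U+01CC → 2-byte form C7 8C at offsets 8–9.
U+21F9 → 3-byte form E2 87 B9 at offsets 10–12.
Offset 10 falls in char 4's range; it's byte 1 of E2 87 B9 = 0xE2.

0xE2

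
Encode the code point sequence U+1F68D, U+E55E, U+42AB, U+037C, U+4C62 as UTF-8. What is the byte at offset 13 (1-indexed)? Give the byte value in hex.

0xE4

1-indexed offset 13 is 0-indexed offset 12.
U+1F68D → 4-byte form F0 9F 9A 8D at offsets 0–3.
U+E55E → 3-byte form EE 95 9E at offsets 4–6.
U+42AB → 3-byte form E4 8A AB at offsets 7–9.
U+037C → 2-byte form CD BC at offsets 10–11.
U+4C62 → 3-byte form E4 B1 A2 at offsets 12–14.
Offset 12 falls in char 5's range; it's byte 1 of E4 B1 A2 = 0xE4.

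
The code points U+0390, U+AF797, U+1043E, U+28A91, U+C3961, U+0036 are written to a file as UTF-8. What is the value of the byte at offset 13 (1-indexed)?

0xAA

1-indexed offset 13 is 0-indexed offset 12.
U+0390 → 2-byte form CE 90 at offsets 0–1.
U+AF797 → 4-byte form F2 AF 9E 97 at offsets 2–5.
U+1043E → 4-byte form F0 90 90 BE at offsets 6–9.
U+28A91 → 4-byte form F0 A8 AA 91 at offsets 10–13.
Offset 12 falls in char 4's range; it's byte 3 of F0 A8 AA 91 = 0xAA.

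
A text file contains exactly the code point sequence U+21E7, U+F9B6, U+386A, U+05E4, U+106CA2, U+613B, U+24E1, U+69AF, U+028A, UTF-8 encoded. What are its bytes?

E2 87 A7 EF A6 B6 E3 A1 AA D7 A4 F4 86 B2 A2 E6 84 BB E2 93 A1 E6 A6 AF CA 8A

U+21E7: 3-byte form → E2 87 A7.
U+F9B6: 3-byte form → EF A6 B6.
U+386A: 3-byte form → E3 A1 AA.
U+05E4: 2-byte form → D7 A4.
U+106CA2: 4-byte form → F4 86 B2 A2.
U+613B: 3-byte form → E6 84 BB.
U+24E1: 3-byte form → E2 93 A1.
U+69AF: 3-byte form → E6 A6 AF.
U+028A: 2-byte form → CA 8A.
Concatenated (26 bytes): E2 87 A7 EF A6 B6 E3 A1 AA D7 A4 F4 86 B2 A2 E6 84 BB E2 93 A1 E6 A6 AF CA 8A.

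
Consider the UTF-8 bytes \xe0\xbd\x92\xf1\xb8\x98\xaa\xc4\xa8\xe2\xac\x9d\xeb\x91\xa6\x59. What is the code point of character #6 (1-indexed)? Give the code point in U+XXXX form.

Offset 0: leading byte 0xE0 = 11100000 → 3-byte char #1 = E0 BD 92.
Offset 3: leading byte 0xF1 = 11110001 → 4-byte char #2 = F1 B8 98 AA.
Offset 7: leading byte 0xC4 = 11000100 → 2-byte char #3 = C4 A8.
Offset 9: leading byte 0xE2 = 11100010 → 3-byte char #4 = E2 AC 9D.
Offset 12: leading byte 0xEB = 11101011 → 3-byte char #5 = EB 91 A6.
Offset 15: leading byte 0x59 = 01011001 → 1-byte char #6 = 59.
Leading byte 0x59 = 01011001 matches 0xxxxxxx → 1-byte sequence.
Byte 1: 0x59 = 01011001, payload 1011001 (7 bits).
Concatenate: 1011001 = 0x59 (7 bits → U+0059).

U+0059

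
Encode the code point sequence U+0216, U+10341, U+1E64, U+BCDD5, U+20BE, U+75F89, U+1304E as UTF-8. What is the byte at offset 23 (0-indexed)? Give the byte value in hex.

0x8E

U+0216 → 2-byte form C8 96 at offsets 0–1.
U+10341 → 4-byte form F0 90 8D 81 at offsets 2–5.
U+1E64 → 3-byte form E1 B9 A4 at offsets 6–8.
U+BCDD5 → 4-byte form F2 BC B7 95 at offsets 9–12.
U+20BE → 3-byte form E2 82 BE at offsets 13–15.
U+75F89 → 4-byte form F1 B5 BE 89 at offsets 16–19.
U+1304E → 4-byte form F0 93 81 8E at offsets 20–23.
Offset 23 falls in char 7's range; it's byte 4 of F0 93 81 8E = 0x8E.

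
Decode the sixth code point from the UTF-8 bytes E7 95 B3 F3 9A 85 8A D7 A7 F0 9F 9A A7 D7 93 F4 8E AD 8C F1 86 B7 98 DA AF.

Offset 0: leading byte 0xE7 = 11100111 → 3-byte char #1 = E7 95 B3.
Offset 3: leading byte 0xF3 = 11110011 → 4-byte char #2 = F3 9A 85 8A.
Offset 7: leading byte 0xD7 = 11010111 → 2-byte char #3 = D7 A7.
Offset 9: leading byte 0xF0 = 11110000 → 4-byte char #4 = F0 9F 9A A7.
Offset 13: leading byte 0xD7 = 11010111 → 2-byte char #5 = D7 93.
Offset 15: leading byte 0xF4 = 11110100 → 4-byte char #6 = F4 8E AD 8C.
Leading byte 0xF4 = 11110100 matches 11110xxx → 4-byte sequence.
Byte 1: 0xF4 = 11110100, payload 100 (3 bits).
Byte 2: 0x8E = 10001110 (10xxxxxx ✓), payload 001110.
Byte 3: 0xAD = 10101101 (10xxxxxx ✓), payload 101101.
Byte 4: 0x8C = 10001100 (10xxxxxx ✓), payload 001100.
Concatenate: 100001110101101001100 = 0x10EB4C (21 bits → U+10EB4C).

U+10EB4C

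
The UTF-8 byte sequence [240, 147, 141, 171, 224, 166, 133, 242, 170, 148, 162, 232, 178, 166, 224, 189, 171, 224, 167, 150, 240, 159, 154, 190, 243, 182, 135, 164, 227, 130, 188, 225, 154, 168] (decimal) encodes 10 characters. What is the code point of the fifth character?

U+0F6B

Offset 0: leading byte 0xF0 = 11110000 → 4-byte char #1 = F0 93 8D AB.
Offset 4: leading byte 0xE0 = 11100000 → 3-byte char #2 = E0 A6 85.
Offset 7: leading byte 0xF2 = 11110010 → 4-byte char #3 = F2 AA 94 A2.
Offset 11: leading byte 0xE8 = 11101000 → 3-byte char #4 = E8 B2 A6.
Offset 14: leading byte 0xE0 = 11100000 → 3-byte char #5 = E0 BD AB.
Leading byte 0xE0 = 11100000 matches 1110xxxx → 3-byte sequence.
Byte 1: 0xE0 = 11100000, payload 0000 (4 bits).
Byte 2: 0xBD = 10111101 (10xxxxxx ✓), payload 111101.
Byte 3: 0xAB = 10101011 (10xxxxxx ✓), payload 101011.
Concatenate: 0000111101101011 = 0xF6B (16 bits → U+0F6B).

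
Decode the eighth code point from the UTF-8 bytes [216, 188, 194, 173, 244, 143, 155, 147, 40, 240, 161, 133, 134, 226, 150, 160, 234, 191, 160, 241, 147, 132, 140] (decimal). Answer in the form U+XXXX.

U+5310C

Offset 0: leading byte 0xD8 = 11011000 → 2-byte char #1 = D8 BC.
Offset 2: leading byte 0xC2 = 11000010 → 2-byte char #2 = C2 AD.
Offset 4: leading byte 0xF4 = 11110100 → 4-byte char #3 = F4 8F 9B 93.
Offset 8: leading byte 0x28 = 00101000 → 1-byte char #4 = 28.
Offset 9: leading byte 0xF0 = 11110000 → 4-byte char #5 = F0 A1 85 86.
Offset 13: leading byte 0xE2 = 11100010 → 3-byte char #6 = E2 96 A0.
Offset 16: leading byte 0xEA = 11101010 → 3-byte char #7 = EA BF A0.
Offset 19: leading byte 0xF1 = 11110001 → 4-byte char #8 = F1 93 84 8C.
Leading byte 0xF1 = 11110001 matches 11110xxx → 4-byte sequence.
Byte 1: 0xF1 = 11110001, payload 001 (3 bits).
Byte 2: 0x93 = 10010011 (10xxxxxx ✓), payload 010011.
Byte 3: 0x84 = 10000100 (10xxxxxx ✓), payload 000100.
Byte 4: 0x8C = 10001100 (10xxxxxx ✓), payload 001100.
Concatenate: 001010011000100001100 = 0x5310C (21 bits → U+5310C).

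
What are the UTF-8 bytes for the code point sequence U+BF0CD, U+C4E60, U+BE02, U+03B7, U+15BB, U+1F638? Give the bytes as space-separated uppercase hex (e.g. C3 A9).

F2 BF 83 8D F3 84 B9 A0 EB B8 82 CE B7 E1 96 BB F0 9F 98 B8

U+BF0CD: 4-byte form → F2 BF 83 8D.
U+C4E60: 4-byte form → F3 84 B9 A0.
U+BE02: 3-byte form → EB B8 82.
U+03B7: 2-byte form → CE B7.
U+15BB: 3-byte form → E1 96 BB.
U+1F638: 4-byte form → F0 9F 98 B8.
Concatenated (20 bytes): F2 BF 83 8D F3 84 B9 A0 EB B8 82 CE B7 E1 96 BB F0 9F 98 B8.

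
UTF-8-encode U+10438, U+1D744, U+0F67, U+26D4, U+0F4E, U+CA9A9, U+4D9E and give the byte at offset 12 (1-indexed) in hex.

1-indexed offset 12 is 0-indexed offset 11.
U+10438 → 4-byte form F0 90 90 B8 at offsets 0–3.
U+1D744 → 4-byte form F0 9D 9D 84 at offsets 4–7.
U+0F67 → 3-byte form E0 BD A7 at offsets 8–10.
U+26D4 → 3-byte form E2 9B 94 at offsets 11–13.
Offset 11 falls in char 4's range; it's byte 1 of E2 9B 94 = 0xE2.

0xE2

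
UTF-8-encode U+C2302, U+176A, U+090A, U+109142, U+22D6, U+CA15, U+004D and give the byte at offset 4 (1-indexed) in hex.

1-indexed offset 4 is 0-indexed offset 3.
U+C2302 → 4-byte form F3 82 8C 82 at offsets 0–3.
Offset 3 falls in char 1's range; it's byte 4 of F3 82 8C 82 = 0x82.

0x82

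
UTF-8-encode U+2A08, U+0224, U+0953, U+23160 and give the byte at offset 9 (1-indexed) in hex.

0xF0

1-indexed offset 9 is 0-indexed offset 8.
U+2A08 → 3-byte form E2 A8 88 at offsets 0–2.
U+0224 → 2-byte form C8 A4 at offsets 3–4.
U+0953 → 3-byte form E0 A5 93 at offsets 5–7.
U+23160 → 4-byte form F0 A3 85 A0 at offsets 8–11.
Offset 8 falls in char 4's range; it's byte 1 of F0 A3 85 A0 = 0xF0.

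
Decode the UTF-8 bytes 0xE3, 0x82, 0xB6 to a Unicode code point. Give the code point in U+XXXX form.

Leading byte 0xE3 = 11100011 matches 1110xxxx → 3-byte sequence.
Byte 1: 0xE3 = 11100011, payload 0011 (4 bits).
Byte 2: 0x82 = 10000010 (10xxxxxx ✓), payload 000010.
Byte 3: 0xB6 = 10110110 (10xxxxxx ✓), payload 110110.
Concatenate: 0011000010110110 = 0x30B6 (16 bits → U+30B6).

U+30B6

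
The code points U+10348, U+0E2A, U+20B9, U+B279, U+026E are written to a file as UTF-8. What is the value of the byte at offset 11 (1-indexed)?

0xEB

1-indexed offset 11 is 0-indexed offset 10.
U+10348 → 4-byte form F0 90 8D 88 at offsets 0–3.
U+0E2A → 3-byte form E0 B8 AA at offsets 4–6.
U+20B9 → 3-byte form E2 82 B9 at offsets 7–9.
U+B279 → 3-byte form EB 89 B9 at offsets 10–12.
Offset 10 falls in char 4's range; it's byte 1 of EB 89 B9 = 0xEB.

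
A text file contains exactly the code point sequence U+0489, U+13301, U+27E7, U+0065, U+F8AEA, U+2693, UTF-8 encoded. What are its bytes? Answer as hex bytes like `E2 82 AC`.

D2 89 F0 93 8C 81 E2 9F A7 65 F3 B8 AB AA E2 9A 93

U+0489: 2-byte form → D2 89.
U+13301: 4-byte form → F0 93 8C 81.
U+27E7: 3-byte form → E2 9F A7.
U+0065: 1-byte form → 65.
U+F8AEA: 4-byte form → F3 B8 AB AA.
U+2693: 3-byte form → E2 9A 93.
Concatenated (17 bytes): D2 89 F0 93 8C 81 E2 9F A7 65 F3 B8 AB AA E2 9A 93.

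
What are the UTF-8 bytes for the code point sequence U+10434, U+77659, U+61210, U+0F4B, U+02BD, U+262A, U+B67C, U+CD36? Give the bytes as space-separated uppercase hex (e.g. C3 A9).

F0 90 90 B4 F1 B7 99 99 F1 A1 88 90 E0 BD 8B CA BD E2 98 AA EB 99 BC EC B4 B6

U+10434: 4-byte form → F0 90 90 B4.
U+77659: 4-byte form → F1 B7 99 99.
U+61210: 4-byte form → F1 A1 88 90.
U+0F4B: 3-byte form → E0 BD 8B.
U+02BD: 2-byte form → CA BD.
U+262A: 3-byte form → E2 98 AA.
U+B67C: 3-byte form → EB 99 BC.
U+CD36: 3-byte form → EC B4 B6.
Concatenated (26 bytes): F0 90 90 B4 F1 B7 99 99 F1 A1 88 90 E0 BD 8B CA BD E2 98 AA EB 99 BC EC B4 B6.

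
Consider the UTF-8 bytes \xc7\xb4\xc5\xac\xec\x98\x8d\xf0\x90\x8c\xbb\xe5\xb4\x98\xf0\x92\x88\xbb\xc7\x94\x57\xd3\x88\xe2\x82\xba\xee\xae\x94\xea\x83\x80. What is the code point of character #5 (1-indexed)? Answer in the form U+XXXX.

U+5D18

Offset 0: leading byte 0xC7 = 11000111 → 2-byte char #1 = C7 B4.
Offset 2: leading byte 0xC5 = 11000101 → 2-byte char #2 = C5 AC.
Offset 4: leading byte 0xEC = 11101100 → 3-byte char #3 = EC 98 8D.
Offset 7: leading byte 0xF0 = 11110000 → 4-byte char #4 = F0 90 8C BB.
Offset 11: leading byte 0xE5 = 11100101 → 3-byte char #5 = E5 B4 98.
Leading byte 0xE5 = 11100101 matches 1110xxxx → 3-byte sequence.
Byte 1: 0xE5 = 11100101, payload 0101 (4 bits).
Byte 2: 0xB4 = 10110100 (10xxxxxx ✓), payload 110100.
Byte 3: 0x98 = 10011000 (10xxxxxx ✓), payload 011000.
Concatenate: 0101110100011000 = 0x5D18 (16 bits → U+5D18).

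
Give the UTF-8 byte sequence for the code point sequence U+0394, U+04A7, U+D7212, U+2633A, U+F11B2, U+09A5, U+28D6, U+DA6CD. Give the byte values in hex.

CE 94 D2 A7 F3 97 88 92 F0 A6 8C BA F3 B1 86 B2 E0 A6 A5 E2 A3 96 F3 9A 9B 8D

U+0394: 2-byte form → CE 94.
U+04A7: 2-byte form → D2 A7.
U+D7212: 4-byte form → F3 97 88 92.
U+2633A: 4-byte form → F0 A6 8C BA.
U+F11B2: 4-byte form → F3 B1 86 B2.
U+09A5: 3-byte form → E0 A6 A5.
U+28D6: 3-byte form → E2 A3 96.
U+DA6CD: 4-byte form → F3 9A 9B 8D.
Concatenated (26 bytes): CE 94 D2 A7 F3 97 88 92 F0 A6 8C BA F3 B1 86 B2 E0 A6 A5 E2 A3 96 F3 9A 9B 8D.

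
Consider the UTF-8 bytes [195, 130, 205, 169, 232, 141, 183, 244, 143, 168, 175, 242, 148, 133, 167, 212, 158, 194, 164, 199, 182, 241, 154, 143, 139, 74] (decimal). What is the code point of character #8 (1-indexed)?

Offset 0: leading byte 0xC3 = 11000011 → 2-byte char #1 = C3 82.
Offset 2: leading byte 0xCD = 11001101 → 2-byte char #2 = CD A9.
Offset 4: leading byte 0xE8 = 11101000 → 3-byte char #3 = E8 8D B7.
Offset 7: leading byte 0xF4 = 11110100 → 4-byte char #4 = F4 8F A8 AF.
Offset 11: leading byte 0xF2 = 11110010 → 4-byte char #5 = F2 94 85 A7.
Offset 15: leading byte 0xD4 = 11010100 → 2-byte char #6 = D4 9E.
Offset 17: leading byte 0xC2 = 11000010 → 2-byte char #7 = C2 A4.
Offset 19: leading byte 0xC7 = 11000111 → 2-byte char #8 = C7 B6.
Leading byte 0xC7 = 11000111 matches 110xxxxx → 2-byte sequence.
Byte 1: 0xC7 = 11000111, payload 00111 (5 bits).
Byte 2: 0xB6 = 10110110 (10xxxxxx ✓), payload 110110.
Concatenate: 00111110110 = 0x1F6 (11 bits → U+01F6).

U+01F6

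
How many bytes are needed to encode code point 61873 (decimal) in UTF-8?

U+F1B1 = 0xF1B1. UTF-8 uses 1 byte below 0x80, 2 below 0x800, 3 below 0x10000, 4 up to 0x10FFFF. 0xF1B1 is in U+0800–U+FFFF → 3 bytes.

3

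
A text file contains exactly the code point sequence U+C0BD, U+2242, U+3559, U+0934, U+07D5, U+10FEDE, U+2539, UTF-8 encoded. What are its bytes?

EC 82 BD E2 89 82 E3 95 99 E0 A4 B4 DF 95 F4 8F BB 9E E2 94 B9

U+C0BD: 3-byte form → EC 82 BD.
U+2242: 3-byte form → E2 89 82.
U+3559: 3-byte form → E3 95 99.
U+0934: 3-byte form → E0 A4 B4.
U+07D5: 2-byte form → DF 95.
U+10FEDE: 4-byte form → F4 8F BB 9E.
U+2539: 3-byte form → E2 94 B9.
Concatenated (21 bytes): EC 82 BD E2 89 82 E3 95 99 E0 A4 B4 DF 95 F4 8F BB 9E E2 94 B9.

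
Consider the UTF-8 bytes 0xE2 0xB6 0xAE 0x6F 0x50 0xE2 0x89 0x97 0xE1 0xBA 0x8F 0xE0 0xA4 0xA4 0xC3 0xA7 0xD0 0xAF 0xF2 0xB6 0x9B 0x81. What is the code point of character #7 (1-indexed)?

U+00E7

Offset 0: leading byte 0xE2 = 11100010 → 3-byte char #1 = E2 B6 AE.
Offset 3: leading byte 0x6F = 01101111 → 1-byte char #2 = 6F.
Offset 4: leading byte 0x50 = 01010000 → 1-byte char #3 = 50.
Offset 5: leading byte 0xE2 = 11100010 → 3-byte char #4 = E2 89 97.
Offset 8: leading byte 0xE1 = 11100001 → 3-byte char #5 = E1 BA 8F.
Offset 11: leading byte 0xE0 = 11100000 → 3-byte char #6 = E0 A4 A4.
Offset 14: leading byte 0xC3 = 11000011 → 2-byte char #7 = C3 A7.
Leading byte 0xC3 = 11000011 matches 110xxxxx → 2-byte sequence.
Byte 1: 0xC3 = 11000011, payload 00011 (5 bits).
Byte 2: 0xA7 = 10100111 (10xxxxxx ✓), payload 100111.
Concatenate: 00011100111 = 0xE7 (11 bits → U+00E7).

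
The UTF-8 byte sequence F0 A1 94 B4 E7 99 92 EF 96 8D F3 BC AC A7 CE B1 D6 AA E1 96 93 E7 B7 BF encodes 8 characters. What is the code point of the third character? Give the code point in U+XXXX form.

U+F58D

Offset 0: leading byte 0xF0 = 11110000 → 4-byte char #1 = F0 A1 94 B4.
Offset 4: leading byte 0xE7 = 11100111 → 3-byte char #2 = E7 99 92.
Offset 7: leading byte 0xEF = 11101111 → 3-byte char #3 = EF 96 8D.
Leading byte 0xEF = 11101111 matches 1110xxxx → 3-byte sequence.
Byte 1: 0xEF = 11101111, payload 1111 (4 bits).
Byte 2: 0x96 = 10010110 (10xxxxxx ✓), payload 010110.
Byte 3: 0x8D = 10001101 (10xxxxxx ✓), payload 001101.
Concatenate: 1111010110001101 = 0xF58D (16 bits → U+F58D).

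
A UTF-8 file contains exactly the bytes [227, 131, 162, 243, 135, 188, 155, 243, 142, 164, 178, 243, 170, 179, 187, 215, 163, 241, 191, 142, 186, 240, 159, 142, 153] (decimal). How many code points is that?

Byte at offset 0: 0xE3 = 11100011 → 3-byte char (#1). Advance 3.
Byte at offset 3: 0xF3 = 11110011 → 4-byte char (#2). Advance 4.
Byte at offset 7: 0xF3 = 11110011 → 4-byte char (#3). Advance 4.
Byte at offset 11: 0xF3 = 11110011 → 4-byte char (#4). Advance 4.
Byte at offset 15: 0xD7 = 11010111 → 2-byte char (#5). Advance 2.
Byte at offset 17: 0xF1 = 11110001 → 4-byte char (#6). Advance 4.
Byte at offset 21: 0xF0 = 11110000 → 4-byte char (#7). Advance 4.
Reached end at offset 25 after 7 code points.

7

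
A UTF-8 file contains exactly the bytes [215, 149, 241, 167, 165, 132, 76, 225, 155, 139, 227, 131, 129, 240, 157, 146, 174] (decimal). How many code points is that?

6

Byte at offset 0: 0xD7 = 11010111 → 2-byte char (#1). Advance 2.
Byte at offset 2: 0xF1 = 11110001 → 4-byte char (#2). Advance 4.
Byte at offset 6: 0x4C = 01001100 → 1-byte char (#3). Advance 1.
Byte at offset 7: 0xE1 = 11100001 → 3-byte char (#4). Advance 3.
Byte at offset 10: 0xE3 = 11100011 → 3-byte char (#5). Advance 3.
Byte at offset 13: 0xF0 = 11110000 → 4-byte char (#6). Advance 4.
Reached end at offset 17 after 6 code points.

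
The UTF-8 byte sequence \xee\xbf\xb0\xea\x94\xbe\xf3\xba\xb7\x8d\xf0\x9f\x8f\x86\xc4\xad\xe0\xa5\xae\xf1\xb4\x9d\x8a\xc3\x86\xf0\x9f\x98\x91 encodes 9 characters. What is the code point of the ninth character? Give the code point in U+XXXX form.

Offset 0: leading byte 0xEE = 11101110 → 3-byte char #1 = EE BF B0.
Offset 3: leading byte 0xEA = 11101010 → 3-byte char #2 = EA 94 BE.
Offset 6: leading byte 0xF3 = 11110011 → 4-byte char #3 = F3 BA B7 8D.
Offset 10: leading byte 0xF0 = 11110000 → 4-byte char #4 = F0 9F 8F 86.
Offset 14: leading byte 0xC4 = 11000100 → 2-byte char #5 = C4 AD.
Offset 16: leading byte 0xE0 = 11100000 → 3-byte char #6 = E0 A5 AE.
Offset 19: leading byte 0xF1 = 11110001 → 4-byte char #7 = F1 B4 9D 8A.
Offset 23: leading byte 0xC3 = 11000011 → 2-byte char #8 = C3 86.
Offset 25: leading byte 0xF0 = 11110000 → 4-byte char #9 = F0 9F 98 91.
Leading byte 0xF0 = 11110000 matches 11110xxx → 4-byte sequence.
Byte 1: 0xF0 = 11110000, payload 000 (3 bits).
Byte 2: 0x9F = 10011111 (10xxxxxx ✓), payload 011111.
Byte 3: 0x98 = 10011000 (10xxxxxx ✓), payload 011000.
Byte 4: 0x91 = 10010001 (10xxxxxx ✓), payload 010001.
Concatenate: 000011111011000010001 = 0x1F611 (21 bits → U+1F611).

U+1F611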